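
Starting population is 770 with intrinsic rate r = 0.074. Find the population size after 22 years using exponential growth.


r*t = 0.074 * 22 = 1.628
exp(1.628) = 5.09368
N = 770 * 5.09368 = 3922.13 ≈ 3922

3922


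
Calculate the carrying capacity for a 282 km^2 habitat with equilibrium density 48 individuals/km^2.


K = 48 * 282 = 13536 individuals

13536 individuals


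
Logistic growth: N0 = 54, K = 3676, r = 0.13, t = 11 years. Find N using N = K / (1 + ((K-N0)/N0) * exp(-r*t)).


(K - N0)/N0 = (3676 - 54)/54 = 3622/54 = 67.0741
r*t = 0.13 * 11 = 1.43; exp(-1.43) = 0.239309
67.0741 * 0.239309 = 16.0514
1 + 16.0514 = 17.0514
N = 3676 / 17.0514 = 215.583 ≈ 216

216


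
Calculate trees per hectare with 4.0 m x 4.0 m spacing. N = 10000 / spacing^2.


N = 10000 / 4.0^2 = 10000 / 16 = 625.000 ≈ 625 trees/ha

625 trees/ha


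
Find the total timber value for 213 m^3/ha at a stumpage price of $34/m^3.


Value = 213 * 34 = $7242/ha

$7242/ha


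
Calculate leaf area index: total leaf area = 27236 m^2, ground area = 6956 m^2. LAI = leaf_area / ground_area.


LAI = 27236 / 6956 = 3.9155 ≈ 3.92

3.92


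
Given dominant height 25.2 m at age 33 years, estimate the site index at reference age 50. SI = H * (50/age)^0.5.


50/33 = 1.51515
(1.51515)^0.5 = 1.23091
SI = 25.2 * 1.23091 = 31.0189 ≈ 31.0 m

31.0 m


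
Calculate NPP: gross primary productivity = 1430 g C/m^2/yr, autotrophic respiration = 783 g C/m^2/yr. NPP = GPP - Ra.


NPP = GPP - Ra = 1430 - 783 = 647 g C/m^2/yr

647 g C/m^2/yr


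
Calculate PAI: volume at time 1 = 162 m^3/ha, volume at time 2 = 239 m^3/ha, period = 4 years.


PAI = (V2 - V1) / period = (239 - 162) / 4 = 77 / 4 = 19.25 m^3/ha/yr

19.25 m^3/ha/yr


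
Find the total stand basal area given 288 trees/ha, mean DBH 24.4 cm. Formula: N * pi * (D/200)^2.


(D/200)^2 = (24.4/200)^2 = 0.122^2 = 0.014884
Individual BA = 3.141593 * 0.014884 = 0.0467595 m^2
Stand BA = 288 * 0.0467595 = 13.4667 ≈ 13.47 m^2/ha

13.47 m^2/ha


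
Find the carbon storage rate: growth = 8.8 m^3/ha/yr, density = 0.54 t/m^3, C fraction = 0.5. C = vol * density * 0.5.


C = 8.8 * 0.54 * 0.5 = 2.376 ≈ 2.38 t C/ha/yr

2.38 t C/ha/yr


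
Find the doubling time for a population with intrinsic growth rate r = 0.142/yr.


td = ln(2) / 0.142 = 0.693147 / 0.142 = 4.88132 ≈ 4.9 years

4.9 years


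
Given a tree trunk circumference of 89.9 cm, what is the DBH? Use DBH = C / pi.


DBH = C / pi = 89.9 / 3.141593 = 28.6161 ≈ 28.62 cm

28.62 cm


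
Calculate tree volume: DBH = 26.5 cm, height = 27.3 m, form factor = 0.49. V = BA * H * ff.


(D/200)^2 = (26.5/200)^2 = 0.1325^2 = 0.01755625
BA = 3.141593 * 0.01755625 = 0.0551546 m^2
V = 0.0551546 * 27.3 * 0.49 = 0.737803 ≈ 0.738 m^3

0.738 m^3


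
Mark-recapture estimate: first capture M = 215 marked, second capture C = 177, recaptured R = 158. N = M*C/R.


N = M * C / R = 215 * 177 / 158 = 38055 / 158 = 240.85 ≈ 241

241 individuals


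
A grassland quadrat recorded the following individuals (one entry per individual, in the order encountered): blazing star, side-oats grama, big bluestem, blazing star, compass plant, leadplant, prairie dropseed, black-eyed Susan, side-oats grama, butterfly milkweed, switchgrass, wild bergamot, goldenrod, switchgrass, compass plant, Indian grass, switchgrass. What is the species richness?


Total individuals logged = 17
Distinct species (count of individuals): blazing star (2), side-oats grama (2), big bluestem (1), compass plant (2), leadplant (1), prairie dropseed (1), black-eyed Susan (1), butterfly milkweed (1), switchgrass (3), wild bergamot (1), goldenrod (1), Indian grass (1)
Species richness = number of distinct species = 12

12


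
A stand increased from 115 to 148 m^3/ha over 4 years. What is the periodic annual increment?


PAI = (V2 - V1) / period = (148 - 115) / 4 = 33 / 4 = 8.25 m^3/ha/yr

8.25 m^3/ha/yr


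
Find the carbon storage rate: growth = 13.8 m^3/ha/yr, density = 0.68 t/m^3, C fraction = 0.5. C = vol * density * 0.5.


C = 13.8 * 0.68 * 0.5 = 4.692 ≈ 4.69 t C/ha/yr

4.69 t C/ha/yr


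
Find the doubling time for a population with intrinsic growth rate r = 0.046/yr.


td = ln(2) / 0.046 = 0.693147 / 0.046 = 15.0684 ≈ 15.1 years

15.1 years


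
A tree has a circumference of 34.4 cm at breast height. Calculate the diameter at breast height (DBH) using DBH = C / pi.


DBH = C / pi = 34.4 / 3.141593 = 10.9499 ≈ 10.95 cm

10.95 cm


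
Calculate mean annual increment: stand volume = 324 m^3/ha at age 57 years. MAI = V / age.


MAI = 324 / 57 = 5.6842 ≈ 5.68 m^3/ha/yr

5.68 m^3/ha/yr


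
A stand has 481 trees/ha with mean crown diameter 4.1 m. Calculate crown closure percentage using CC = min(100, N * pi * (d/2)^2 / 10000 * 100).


(d/2)^2 = (4.1/2)^2 = 2.05^2 = 4.2025
Crown area = 3.141593 * 4.2025 = 13.2025 m^2
N * area / 10000 * 100 = 481 * 13.2025 / 10000 * 100 = 63.5040
CC = min(100, 63.5040) = 63.5040 ≈ 63.5%

63.5%


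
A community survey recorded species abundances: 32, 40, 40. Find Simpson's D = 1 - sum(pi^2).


Total N = 32 + 40 + 40 = 112
Per-species terms:
  p = 32/112 = 0.285714; p^2 = 0.285714^2 = 0.081632
  p = 40/112 = 0.357143; p^2 = 0.357143^2 = 0.127551
  p = 40/112 = 0.357143; p^2 = 0.357143^2 = 0.127551
sum(p^2) = 0.081632 + 0.127551 + 0.127551 = 0.336734
D = 1 - 0.336734 = 0.663266 ≈ 0.6633

0.6633


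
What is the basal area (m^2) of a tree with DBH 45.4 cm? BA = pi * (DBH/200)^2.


D/200 = 45.4/200 = 0.227 m
(D/200)^2 = 0.227^2 = 0.051529
BA = 3.141593 * 0.051529 = 0.161883 ≈ 0.1619 m^2

0.1619 m^2


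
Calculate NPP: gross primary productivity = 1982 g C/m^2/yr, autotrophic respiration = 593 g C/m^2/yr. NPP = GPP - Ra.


NPP = GPP - Ra = 1982 - 593 = 1389 g C/m^2/yr

1389 g C/m^2/yr


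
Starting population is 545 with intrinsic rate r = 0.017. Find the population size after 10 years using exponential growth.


r*t = 0.017 * 10 = 0.17
exp(0.17) = 1.18530
N = 545 * 1.18530 = 645.989 ≈ 646

646


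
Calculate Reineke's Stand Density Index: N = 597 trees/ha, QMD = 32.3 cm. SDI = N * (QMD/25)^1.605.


QMD/25 = 32.3/25 = 1.292
(1.292)^1.605 = exp(1.605 * ln(1.292)) = exp(1.605 * 0.256191) = exp(0.411187) = 1.50861
SDI = 597 * 1.50861 = 900.640 ≈ 901

901


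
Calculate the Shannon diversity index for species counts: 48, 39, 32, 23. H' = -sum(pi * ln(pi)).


Total N = 48 + 39 + 32 + 23 = 142
Per-species terms:
  p = 48/142 = 0.338028; ln(p) = -1.084627; p*ln(p) = 0.338028 * (-1.084627) = -0.366634
  p = 39/142 = 0.274648; ln(p) = -1.292265; p*ln(p) = 0.274648 * (-1.292265) = -0.354918
  p = 32/142 = 0.225352; ln(p) = -1.490092; p*ln(p) = 0.225352 * (-1.490092) = -0.335795
  p = 23/142 = 0.161972; ln(p) = -1.820332; p*ln(p) = 0.161972 * (-1.820332) = -0.294843
sum(p*ln(p)) = (-0.366634) + (-0.354918) + (-0.335795) + (-0.294843) = -1.352190
H' = -(-1.352190) = 1.352190 ≈ 1.3522

1.3522


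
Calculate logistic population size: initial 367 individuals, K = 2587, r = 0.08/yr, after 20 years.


(K - N0)/N0 = (2587 - 367)/367 = 2220/367 = 6.04905
r*t = 0.08 * 20 = 1.6; exp(-1.6) = 0.201897
6.04905 * 0.201897 = 1.22129
1 + 1.22129 = 2.22129
N = 2587 / 2.22129 = 1164.64 ≈ 1165

1165


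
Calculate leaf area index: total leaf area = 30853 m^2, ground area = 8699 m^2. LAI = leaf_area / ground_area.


LAI = 30853 / 8699 = 3.5467 ≈ 3.55

3.55


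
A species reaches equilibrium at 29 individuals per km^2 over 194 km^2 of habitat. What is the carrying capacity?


K = 29 * 194 = 5626 individuals

5626 individuals


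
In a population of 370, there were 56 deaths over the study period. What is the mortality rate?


Mortality rate = 56 / 370 = 0.151351 ≈ 0.1514

0.1514


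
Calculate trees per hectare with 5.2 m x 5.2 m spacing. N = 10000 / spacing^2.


N = 10000 / 5.2^2 = 10000 / 27.04 = 369.822 ≈ 370 trees/ha

370 trees/ha


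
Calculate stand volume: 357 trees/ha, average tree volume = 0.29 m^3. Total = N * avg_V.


V_stand = 357 * 0.29 = 103.53 ≈ 103.5 m^3/ha

103.5 m^3/ha


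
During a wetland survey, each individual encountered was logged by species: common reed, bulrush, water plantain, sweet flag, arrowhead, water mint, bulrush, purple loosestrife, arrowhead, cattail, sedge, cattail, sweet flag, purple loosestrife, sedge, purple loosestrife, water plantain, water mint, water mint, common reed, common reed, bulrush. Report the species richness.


Total individuals logged = 22
Distinct species (count of individuals): common reed (3), bulrush (3), water plantain (2), sweet flag (2), arrowhead (2), water mint (3), purple loosestrife (3), cattail (2), sedge (2)
Species richness = number of distinct species = 9

9


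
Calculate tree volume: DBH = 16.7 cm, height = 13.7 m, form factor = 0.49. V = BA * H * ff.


(D/200)^2 = (16.7/200)^2 = 0.0835^2 = 0.00697225
BA = 3.141593 * 0.00697225 = 0.0219040 m^2
V = 0.0219040 * 13.7 * 0.49 = 0.147042 ≈ 0.147 m^3

0.147 m^3


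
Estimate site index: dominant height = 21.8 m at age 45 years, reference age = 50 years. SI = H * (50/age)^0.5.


50/45 = 1.11111
(1.11111)^0.5 = 1.05409
SI = 21.8 * 1.05409 = 22.9792 ≈ 23.0 m

23.0 m


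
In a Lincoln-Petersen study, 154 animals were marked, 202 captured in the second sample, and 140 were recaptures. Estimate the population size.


N = M * C / R = 154 * 202 / 140 = 31108 / 140 = 222.20 ≈ 222

222 individuals


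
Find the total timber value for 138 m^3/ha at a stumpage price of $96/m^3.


Value = 138 * 96 = $13248/ha

$13248/ha


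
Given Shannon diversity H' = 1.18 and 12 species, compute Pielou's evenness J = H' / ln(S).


ln(12) = 2.48491
J = H' / ln(S) = 1.18 / 2.48491 = 0.474866 ≈ 0.4749

0.4749


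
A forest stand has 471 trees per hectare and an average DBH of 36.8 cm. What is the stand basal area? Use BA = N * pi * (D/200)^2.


(D/200)^2 = (36.8/200)^2 = 0.184^2 = 0.033856
Individual BA = 3.141593 * 0.033856 = 0.106362 m^2
Stand BA = 471 * 0.106362 = 50.0965 ≈ 50.10 m^2/ha

50.10 m^2/ha


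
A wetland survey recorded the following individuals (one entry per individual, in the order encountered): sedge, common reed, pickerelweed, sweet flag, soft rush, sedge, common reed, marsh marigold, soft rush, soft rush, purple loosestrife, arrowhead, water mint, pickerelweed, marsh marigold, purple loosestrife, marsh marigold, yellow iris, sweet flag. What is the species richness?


Total individuals logged = 19
Distinct species (count of individuals): sedge (2), common reed (2), pickerelweed (2), sweet flag (2), soft rush (3), marsh marigold (3), purple loosestrife (2), arrowhead (1), water mint (1), yellow iris (1)
Species richness = number of distinct species = 10

10


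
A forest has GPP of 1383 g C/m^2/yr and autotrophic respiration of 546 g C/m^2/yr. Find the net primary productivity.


NPP = GPP - Ra = 1383 - 546 = 837 g C/m^2/yr

837 g C/m^2/yr


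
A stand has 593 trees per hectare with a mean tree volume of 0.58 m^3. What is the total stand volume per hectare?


V_stand = 593 * 0.58 = 343.94 ≈ 343.9 m^3/ha

343.9 m^3/ha


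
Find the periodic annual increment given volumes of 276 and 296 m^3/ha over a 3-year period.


PAI = (V2 - V1) / period = (296 - 276) / 3 = 20 / 3 = 6.6667 ≈ 6.67 m^3/ha/yr

6.67 m^3/ha/yr


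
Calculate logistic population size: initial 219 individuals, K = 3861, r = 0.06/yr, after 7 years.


(K - N0)/N0 = (3861 - 219)/219 = 3642/219 = 16.6301
r*t = 0.06 * 7 = 0.42; exp(-0.42) = 0.657047
16.6301 * 0.657047 = 10.9268
1 + 10.9268 = 11.9268
N = 3861 / 11.9268 = 323.725 ≈ 324

324


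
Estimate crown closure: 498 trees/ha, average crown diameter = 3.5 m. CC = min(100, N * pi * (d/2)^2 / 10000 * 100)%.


(d/2)^2 = (3.5/2)^2 = 1.75^2 = 3.0625
Crown area = 3.141593 * 3.0625 = 9.62113 m^2
N * area / 10000 * 100 = 498 * 9.62113 / 10000 * 100 = 47.9132
CC = min(100, 47.9132) = 47.9132 ≈ 47.9%

47.9%


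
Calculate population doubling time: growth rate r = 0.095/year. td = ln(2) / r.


td = ln(2) / 0.095 = 0.693147 / 0.095 = 7.29628 ≈ 7.3 years

7.3 years


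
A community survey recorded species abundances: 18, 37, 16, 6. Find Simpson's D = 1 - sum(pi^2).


Total N = 18 + 37 + 16 + 6 = 77
Per-species terms:
  p = 18/77 = 0.233766; p^2 = 0.233766^2 = 0.054647
  p = 37/77 = 0.480519; p^2 = 0.480519^2 = 0.230899
  p = 16/77 = 0.207792; p^2 = 0.207792^2 = 0.043178
  p = 6/77 = 0.077922; p^2 = 0.077922^2 = 0.006072
sum(p^2) = 0.054647 + 0.230899 + 0.043178 + 0.006072 = 0.334796
D = 1 - 0.334796 = 0.665204 ≈ 0.6652

0.6652


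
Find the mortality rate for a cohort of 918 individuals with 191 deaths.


Mortality rate = 191 / 918 = 0.208061 ≈ 0.2081

0.2081


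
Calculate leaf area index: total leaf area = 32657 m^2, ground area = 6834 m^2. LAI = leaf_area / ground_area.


LAI = 32657 / 6834 = 4.7786 ≈ 4.78

4.78


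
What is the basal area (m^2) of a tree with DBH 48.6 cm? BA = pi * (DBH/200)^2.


D/200 = 48.6/200 = 0.243 m
(D/200)^2 = 0.243^2 = 0.059049
BA = 3.141593 * 0.059049 = 0.185508 ≈ 0.1855 m^2

0.1855 m^2


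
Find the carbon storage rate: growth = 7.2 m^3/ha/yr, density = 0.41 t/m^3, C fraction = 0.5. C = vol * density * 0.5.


C = 7.2 * 0.41 * 0.5 = 1.476 ≈ 1.48 t C/ha/yr

1.48 t C/ha/yr


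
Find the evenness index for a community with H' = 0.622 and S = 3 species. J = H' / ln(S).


ln(3) = 1.09861
J = H' / ln(S) = 0.622 / 1.09861 = 0.566170 ≈ 0.5662

0.5662


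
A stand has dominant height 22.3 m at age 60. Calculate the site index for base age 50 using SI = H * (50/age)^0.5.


50/60 = 0.833333
(0.833333)^0.5 = 0.912871
SI = 22.3 * 0.912871 = 20.3570 ≈ 20.4 m

20.4 m


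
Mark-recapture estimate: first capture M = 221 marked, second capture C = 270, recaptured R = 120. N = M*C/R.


N = M * C / R = 221 * 270 / 120 = 59670 / 120 = 497.25 ≈ 497

497 individuals


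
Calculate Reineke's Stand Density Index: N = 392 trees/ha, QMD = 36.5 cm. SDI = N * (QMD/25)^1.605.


QMD/25 = 36.5/25 = 1.46
(1.46)^1.605 = exp(1.605 * ln(1.46)) = exp(1.605 * 0.378436) = exp(0.607390) = 1.83563
SDI = 392 * 1.83563 = 719.567 ≈ 720

720


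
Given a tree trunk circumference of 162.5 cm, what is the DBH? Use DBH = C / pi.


DBH = C / pi = 162.5 / 3.141593 = 51.7254 ≈ 51.73 cm

51.73 cm


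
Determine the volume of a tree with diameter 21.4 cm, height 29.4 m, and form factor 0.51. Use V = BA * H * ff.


(D/200)^2 = (21.4/200)^2 = 0.107^2 = 0.011449
BA = 3.141593 * 0.011449 = 0.0359681 m^2
V = 0.0359681 * 29.4 * 0.51 = 0.539306 ≈ 0.539 m^3

0.539 m^3


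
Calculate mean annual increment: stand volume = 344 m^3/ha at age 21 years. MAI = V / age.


MAI = 344 / 21 = 16.3810 ≈ 16.38 m^3/ha/yr

16.38 m^3/ha/yr


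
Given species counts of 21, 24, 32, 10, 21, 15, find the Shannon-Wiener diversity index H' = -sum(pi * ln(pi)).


Total N = 21 + 24 + 32 + 10 + 21 + 15 = 123
Per-species terms:
  p = 21/123 = 0.170732; ln(p) = -1.767660; p*ln(p) = 0.170732 * (-1.767660) = -0.301796
  p = 24/123 = 0.195122; ln(p) = -1.634130; p*ln(p) = 0.195122 * (-1.634130) = -0.318855
  p = 32/123 = 0.260163; ln(p) = -1.346447; p*ln(p) = 0.260163 * (-1.346447) = -0.350296
  p = 10/123 = 0.081301; ln(p) = -2.509597; p*ln(p) = 0.081301 * (-2.509597) = -0.204033
  p = 21/123 = 0.170732; ln(p) = -1.767660; p*ln(p) = 0.170732 * (-1.767660) = -0.301796
  p = 15/123 = 0.121951; ln(p) = -2.104136; p*ln(p) = 0.121951 * (-2.104136) = -0.256601
sum(p*ln(p)) = (-0.301796) + (-0.318855) + (-0.350296) + (-0.204033) + (-0.301796) + (-0.256601) = -1.733377
H' = -(-1.733377) = 1.733377 ≈ 1.7334

1.7334


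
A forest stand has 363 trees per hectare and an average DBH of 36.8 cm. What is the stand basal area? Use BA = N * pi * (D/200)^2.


(D/200)^2 = (36.8/200)^2 = 0.184^2 = 0.033856
Individual BA = 3.141593 * 0.033856 = 0.106362 m^2
Stand BA = 363 * 0.106362 = 38.6094 ≈ 38.61 m^2/ha

38.61 m^2/ha


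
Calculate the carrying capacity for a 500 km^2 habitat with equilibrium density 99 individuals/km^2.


K = 99 * 500 = 49500 individuals

49500 individuals


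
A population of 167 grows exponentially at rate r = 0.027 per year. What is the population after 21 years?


r*t = 0.027 * 21 = 0.567
exp(0.567) = 1.76297
N = 167 * 1.76297 = 294.416 ≈ 294

294


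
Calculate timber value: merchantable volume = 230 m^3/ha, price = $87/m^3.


Value = 230 * 87 = $20010/ha

$20010/ha


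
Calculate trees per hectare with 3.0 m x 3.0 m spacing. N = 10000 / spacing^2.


N = 10000 / 3.0^2 = 10000 / 9 = 1111.11 ≈ 1111 trees/ha

1111 trees/ha


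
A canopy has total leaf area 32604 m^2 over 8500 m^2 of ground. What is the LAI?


LAI = 32604 / 8500 = 3.8358 ≈ 3.84

3.84


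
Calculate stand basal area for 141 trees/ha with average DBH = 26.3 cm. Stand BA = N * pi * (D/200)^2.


(D/200)^2 = (26.3/200)^2 = 0.1315^2 = 0.01729225
Individual BA = 3.141593 * 0.01729225 = 0.0543252 m^2
Stand BA = 141 * 0.0543252 = 7.65985 ≈ 7.66 m^2/ha

7.66 m^2/ha


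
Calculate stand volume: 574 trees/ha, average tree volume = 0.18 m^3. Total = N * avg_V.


V_stand = 574 * 0.18 = 103.32 ≈ 103.3 m^3/ha

103.3 m^3/ha


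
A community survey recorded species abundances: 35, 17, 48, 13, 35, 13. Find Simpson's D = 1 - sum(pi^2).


Total N = 35 + 17 + 48 + 13 + 35 + 13 = 161
Per-species terms:
  p = 35/161 = 0.217391; p^2 = 0.217391^2 = 0.047259
  p = 17/161 = 0.105590; p^2 = 0.105590^2 = 0.011149
  p = 48/161 = 0.298137; p^2 = 0.298137^2 = 0.088886
  p = 13/161 = 0.080745; p^2 = 0.080745^2 = 0.006520
  p = 35/161 = 0.217391; p^2 = 0.217391^2 = 0.047259
  p = 13/161 = 0.080745; p^2 = 0.080745^2 = 0.006520
sum(p^2) = 0.047259 + 0.011149 + 0.088886 + 0.006520 + 0.047259 + 0.006520 = 0.207593
D = 1 - 0.207593 = 0.792407 ≈ 0.7924

0.7924


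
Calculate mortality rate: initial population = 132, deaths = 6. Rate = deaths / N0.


Mortality rate = 6 / 132 = 0.045455 ≈ 0.0455

0.0455


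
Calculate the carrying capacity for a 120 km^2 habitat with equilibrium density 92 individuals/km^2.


K = 92 * 120 = 11040 individuals

11040 individuals


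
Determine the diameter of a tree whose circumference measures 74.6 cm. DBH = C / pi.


DBH = C / pi = 74.6 / 3.141593 = 23.7459 ≈ 23.75 cm

23.75 cm


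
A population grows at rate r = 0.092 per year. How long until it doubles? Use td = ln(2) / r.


td = ln(2) / 0.092 = 0.693147 / 0.092 = 7.53421 ≈ 7.5 years

7.5 years


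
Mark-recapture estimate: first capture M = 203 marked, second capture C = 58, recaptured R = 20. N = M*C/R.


N = M * C / R = 203 * 58 / 20 = 11774 / 20 = 588.70 ≈ 589

589 individuals


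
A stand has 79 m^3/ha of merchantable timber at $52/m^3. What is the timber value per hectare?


Value = 79 * 52 = $4108/ha

$4108/ha


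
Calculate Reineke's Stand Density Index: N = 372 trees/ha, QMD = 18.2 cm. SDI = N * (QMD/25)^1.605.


QMD/25 = 18.2/25 = 0.728
(0.728)^1.605 = exp(1.605 * ln(0.728)) = exp(1.605 * (-0.317454)) = exp(-0.509514) = 0.600787
SDI = 372 * 0.600787 = 223.493 ≈ 223

223


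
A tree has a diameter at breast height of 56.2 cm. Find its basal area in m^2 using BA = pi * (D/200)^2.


D/200 = 56.2/200 = 0.281 m
(D/200)^2 = 0.281^2 = 0.078961
BA = 3.141593 * 0.078961 = 0.248063 ≈ 0.2481 m^2

0.2481 m^2


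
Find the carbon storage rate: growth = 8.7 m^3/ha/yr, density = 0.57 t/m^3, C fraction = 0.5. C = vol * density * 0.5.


C = 8.7 * 0.57 * 0.5 = 2.4795 ≈ 2.48 t C/ha/yr

2.48 t C/ha/yr


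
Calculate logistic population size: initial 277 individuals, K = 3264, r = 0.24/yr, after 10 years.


(K - N0)/N0 = (3264 - 277)/277 = 2987/277 = 10.7834
r*t = 0.24 * 10 = 2.4; exp(-2.4) = 0.0907180
10.7834 * 0.0907180 = 0.978248
1 + 0.978248 = 1.97825
N = 3264 / 1.97825 = 1649.94 ≈ 1650

1650


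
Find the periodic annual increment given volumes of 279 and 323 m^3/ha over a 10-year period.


PAI = (V2 - V1) / period = (323 - 279) / 10 = 44 / 10 = 4.40 m^3/ha/yr

4.40 m^3/ha/yr


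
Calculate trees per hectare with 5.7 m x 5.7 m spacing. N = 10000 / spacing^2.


N = 10000 / 5.7^2 = 10000 / 32.49 = 307.787 ≈ 308 trees/ha

308 trees/ha


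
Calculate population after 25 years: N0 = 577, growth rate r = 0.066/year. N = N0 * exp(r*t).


r*t = 0.066 * 25 = 1.65
exp(1.65) = 5.20698
N = 577 * 5.20698 = 3004.43 ≈ 3004

3004


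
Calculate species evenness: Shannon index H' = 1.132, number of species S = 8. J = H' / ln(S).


ln(8) = 2.07944
J = H' / ln(S) = 1.132 / 2.07944 = 0.544377 ≈ 0.5444

0.5444


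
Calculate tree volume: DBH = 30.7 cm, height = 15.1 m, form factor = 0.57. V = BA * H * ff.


(D/200)^2 = (30.7/200)^2 = 0.1535^2 = 0.02356225
BA = 3.141593 * 0.02356225 = 0.0740230 m^2
V = 0.0740230 * 15.1 * 0.57 = 0.637116 ≈ 0.637 m^3

0.637 m^3


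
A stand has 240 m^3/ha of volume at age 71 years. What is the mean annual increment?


MAI = 240 / 71 = 3.3803 ≈ 3.38 m^3/ha/yr

3.38 m^3/ha/yr


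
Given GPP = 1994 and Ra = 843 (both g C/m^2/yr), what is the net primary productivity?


NPP = GPP - Ra = 1994 - 843 = 1151 g C/m^2/yr

1151 g C/m^2/yr


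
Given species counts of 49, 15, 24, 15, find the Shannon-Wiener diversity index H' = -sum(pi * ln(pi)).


Total N = 49 + 15 + 24 + 15 = 103
Per-species terms:
  p = 49/103 = 0.475728; ln(p) = -0.742909; p*ln(p) = 0.475728 * (-0.742909) = -0.353423
  p = 15/103 = 0.145631; ln(p) = -1.926679; p*ln(p) = 0.145631 * (-1.926679) = -0.280584
  p = 24/103 = 0.233010; ln(p) = -1.456674; p*ln(p) = 0.233010 * (-1.456674) = -0.339420
  p = 15/103 = 0.145631; ln(p) = -1.926679; p*ln(p) = 0.145631 * (-1.926679) = -0.280584
sum(p*ln(p)) = (-0.353423) + (-0.280584) + (-0.339420) + (-0.280584) = -1.254011
H' = -(-1.254011) = 1.254011 ≈ 1.2540

1.2540


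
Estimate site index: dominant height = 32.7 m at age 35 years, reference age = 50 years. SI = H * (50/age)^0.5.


50/35 = 1.42857
(1.42857)^0.5 = 1.19523
SI = 32.7 * 1.19523 = 39.0840 ≈ 39.1 m

39.1 m


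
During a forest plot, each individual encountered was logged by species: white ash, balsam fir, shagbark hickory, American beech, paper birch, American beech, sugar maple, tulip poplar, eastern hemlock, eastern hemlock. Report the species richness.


Total individuals logged = 10
Distinct species (count of individuals): white ash (1), balsam fir (1), shagbark hickory (1), American beech (2), paper birch (1), sugar maple (1), tulip poplar (1), eastern hemlock (2)
Species richness = number of distinct species = 8

8


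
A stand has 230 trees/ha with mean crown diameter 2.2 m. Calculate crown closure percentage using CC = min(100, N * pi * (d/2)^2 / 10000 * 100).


(d/2)^2 = (2.2/2)^2 = 1.1^2 = 1.21
Crown area = 3.141593 * 1.21 = 3.80133 m^2
N * area / 10000 * 100 = 230 * 3.80133 / 10000 * 100 = 8.74306
CC = min(100, 8.74306) = 8.74306 ≈ 8.7%

8.7%


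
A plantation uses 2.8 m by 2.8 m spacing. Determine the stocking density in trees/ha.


N = 10000 / 2.8^2 = 10000 / 7.84 = 1275.51 ≈ 1276 trees/ha

1276 trees/ha


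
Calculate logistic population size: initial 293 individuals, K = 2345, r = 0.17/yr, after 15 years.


(K - N0)/N0 = (2345 - 293)/293 = 2052/293 = 7.00341
r*t = 0.17 * 15 = 2.55; exp(-2.55) = 0.0780817
7.00341 * 0.0780817 = 0.546838
1 + 0.546838 = 1.54684
N = 2345 / 1.54684 = 1515.99 ≈ 1516

1516


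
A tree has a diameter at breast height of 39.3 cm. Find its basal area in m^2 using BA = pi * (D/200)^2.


D/200 = 39.3/200 = 0.1965 m
(D/200)^2 = 0.1965^2 = 0.03861225
BA = 3.141593 * 0.03861225 = 0.121304 ≈ 0.1213 m^2

0.1213 m^2


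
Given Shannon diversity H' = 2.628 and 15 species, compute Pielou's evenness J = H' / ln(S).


ln(15) = 2.70805
J = H' / ln(S) = 2.628 / 2.70805 = 0.970440 ≈ 0.9704

0.9704


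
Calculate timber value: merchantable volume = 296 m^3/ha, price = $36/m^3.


Value = 296 * 36 = $10656/ha

$10656/ha


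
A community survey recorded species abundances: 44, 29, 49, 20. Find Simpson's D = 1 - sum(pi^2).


Total N = 44 + 29 + 49 + 20 = 142
Per-species terms:
  p = 44/142 = 0.309859; p^2 = 0.309859^2 = 0.096013
  p = 29/142 = 0.204225; p^2 = 0.204225^2 = 0.041708
  p = 49/142 = 0.345070; p^2 = 0.345070^2 = 0.119073
  p = 20/142 = 0.140845; p^2 = 0.140845^2 = 0.019837
sum(p^2) = 0.096013 + 0.041708 + 0.119073 + 0.019837 = 0.276631
D = 1 - 0.276631 = 0.723369 ≈ 0.7234

0.7234


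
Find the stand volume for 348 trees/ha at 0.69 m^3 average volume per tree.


V_stand = 348 * 0.69 = 240.12 ≈ 240.1 m^3/ha

240.1 m^3/ha


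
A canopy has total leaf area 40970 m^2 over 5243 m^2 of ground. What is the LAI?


LAI = 40970 / 5243 = 7.8142 ≈ 7.81

7.81


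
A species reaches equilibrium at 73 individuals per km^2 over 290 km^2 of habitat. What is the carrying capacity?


K = 73 * 290 = 21170 individuals

21170 individuals


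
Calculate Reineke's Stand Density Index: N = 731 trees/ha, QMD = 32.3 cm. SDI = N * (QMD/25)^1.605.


QMD/25 = 32.3/25 = 1.292
(1.292)^1.605 = exp(1.605 * ln(1.292)) = exp(1.605 * 0.256191) = exp(0.411187) = 1.50861
SDI = 731 * 1.50861 = 1102.79 ≈ 1103

1103


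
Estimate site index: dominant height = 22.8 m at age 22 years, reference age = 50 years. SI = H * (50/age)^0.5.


50/22 = 2.27273
(2.27273)^0.5 = 1.50756
SI = 22.8 * 1.50756 = 34.3724 ≈ 34.4 m

34.4 m


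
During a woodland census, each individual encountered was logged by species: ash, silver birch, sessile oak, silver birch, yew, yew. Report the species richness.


Total individuals logged = 6
Distinct species (count of individuals): ash (1), silver birch (2), sessile oak (1), yew (2)
Species richness = number of distinct species = 4

4


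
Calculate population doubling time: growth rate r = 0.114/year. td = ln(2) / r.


td = ln(2) / 0.114 = 0.693147 / 0.114 = 6.08024 ≈ 6.1 years

6.1 years


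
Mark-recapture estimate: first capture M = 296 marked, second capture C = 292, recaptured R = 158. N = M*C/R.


N = M * C / R = 296 * 292 / 158 = 86432 / 158 = 547.04 ≈ 547

547 individuals


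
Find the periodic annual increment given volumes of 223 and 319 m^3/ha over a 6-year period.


PAI = (V2 - V1) / period = (319 - 223) / 6 = 96 / 6 = 16.00 m^3/ha/yr

16.00 m^3/ha/yr


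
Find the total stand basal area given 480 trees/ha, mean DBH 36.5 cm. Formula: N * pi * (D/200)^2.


(D/200)^2 = (36.5/200)^2 = 0.1825^2 = 0.03330625
Individual BA = 3.141593 * 0.03330625 = 0.104635 m^2
Stand BA = 480 * 0.104635 = 50.2248 ≈ 50.22 m^2/ha

50.22 m^2/ha


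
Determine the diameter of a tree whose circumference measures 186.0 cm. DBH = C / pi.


DBH = C / pi = 186.0 / 3.141593 = 59.2056 ≈ 59.21 cm

59.21 cm


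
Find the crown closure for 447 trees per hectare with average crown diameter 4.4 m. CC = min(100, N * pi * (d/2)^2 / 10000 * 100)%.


(d/2)^2 = (4.4/2)^2 = 2.2^2 = 4.84
Crown area = 3.141593 * 4.84 = 15.2053 m^2
N * area / 10000 * 100 = 447 * 15.2053 / 10000 * 100 = 67.9677
CC = min(100, 67.9677) = 67.9677 ≈ 68.0%

68.0%


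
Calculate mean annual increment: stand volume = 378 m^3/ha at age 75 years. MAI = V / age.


MAI = 378 / 75 = 5.04 m^3/ha/yr

5.04 m^3/ha/yr


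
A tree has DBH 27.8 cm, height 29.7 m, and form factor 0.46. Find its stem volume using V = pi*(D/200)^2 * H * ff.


(D/200)^2 = (27.8/200)^2 = 0.139^2 = 0.019321
BA = 3.141593 * 0.019321 = 0.0606987 m^2
V = 0.0606987 * 29.7 * 0.46 = 0.829266 ≈ 0.829 m^3

0.829 m^3


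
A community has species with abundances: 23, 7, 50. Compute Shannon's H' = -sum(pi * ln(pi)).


Total N = 23 + 7 + 50 = 80
Per-species terms:
  p = 23/80 = 0.287500; ln(p) = -1.246532; p*ln(p) = 0.287500 * (-1.246532) = -0.358378
  p = 7/80 = 0.087500; ln(p) = -2.436116; p*ln(p) = 0.087500 * (-2.436116) = -0.213160
  p = 50/80 = 0.625000; ln(p) = -0.470004; p*ln(p) = 0.625000 * (-0.470004) = -0.293753
sum(p*ln(p)) = (-0.358378) + (-0.213160) + (-0.293753) = -0.865291
H' = -(-0.865291) = 0.865291 ≈ 0.8653

0.8653


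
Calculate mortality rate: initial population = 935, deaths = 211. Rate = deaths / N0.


Mortality rate = 211 / 935 = 0.225668 ≈ 0.2257

0.2257


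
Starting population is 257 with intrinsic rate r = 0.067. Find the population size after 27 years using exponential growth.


r*t = 0.067 * 27 = 1.809
exp(1.809) = 6.10434
N = 257 * 6.10434 = 1568.82 ≈ 1569

1569


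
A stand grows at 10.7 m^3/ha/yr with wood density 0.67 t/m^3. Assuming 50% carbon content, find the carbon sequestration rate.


C = 10.7 * 0.67 * 0.5 = 3.5845 ≈ 3.58 t C/ha/yr

3.58 t C/ha/yr


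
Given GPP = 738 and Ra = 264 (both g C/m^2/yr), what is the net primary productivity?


NPP = GPP - Ra = 738 - 264 = 474 g C/m^2/yr

474 g C/m^2/yr


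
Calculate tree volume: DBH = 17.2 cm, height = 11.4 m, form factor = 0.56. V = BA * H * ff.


(D/200)^2 = (17.2/200)^2 = 0.086^2 = 0.007396
BA = 3.141593 * 0.007396 = 0.0232352 m^2
V = 0.0232352 * 11.4 * 0.56 = 0.148334 ≈ 0.148 m^3

0.148 m^3


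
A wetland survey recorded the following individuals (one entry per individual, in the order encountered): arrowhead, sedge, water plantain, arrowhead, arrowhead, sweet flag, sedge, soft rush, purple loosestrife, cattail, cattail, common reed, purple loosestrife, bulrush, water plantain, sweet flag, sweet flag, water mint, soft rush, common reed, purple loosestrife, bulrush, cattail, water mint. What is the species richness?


Total individuals logged = 24
Distinct species (count of individuals): arrowhead (3), sedge (2), water plantain (2), sweet flag (3), soft rush (2), purple loosestrife (3), cattail (3), common reed (2), bulrush (2), water mint (2)
Species richness = number of distinct species = 10

10


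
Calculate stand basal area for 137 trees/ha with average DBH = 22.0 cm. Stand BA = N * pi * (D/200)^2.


(D/200)^2 = (22.0/200)^2 = 0.11^2 = 0.0121
Individual BA = 3.141593 * 0.0121 = 0.0380133 m^2
Stand BA = 137 * 0.0380133 = 5.20782 ≈ 5.21 m^2/ha

5.21 m^2/ha


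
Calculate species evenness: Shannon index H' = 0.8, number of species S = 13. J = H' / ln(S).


ln(13) = 2.56495
J = H' / ln(S) = 0.8 / 2.56495 = 0.311897 ≈ 0.3119

0.3119


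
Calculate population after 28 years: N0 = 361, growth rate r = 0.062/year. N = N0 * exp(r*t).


r*t = 0.062 * 28 = 1.736
exp(1.736) = 5.67460
N = 361 * 5.67460 = 2048.53 ≈ 2049

2049


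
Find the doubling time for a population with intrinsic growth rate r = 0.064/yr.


td = ln(2) / 0.064 = 0.693147 / 0.064 = 10.8304 ≈ 10.8 years

10.8 years


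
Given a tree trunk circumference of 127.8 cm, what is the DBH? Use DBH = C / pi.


DBH = C / pi = 127.8 / 3.141593 = 40.6800 ≈ 40.68 cm

40.68 cm


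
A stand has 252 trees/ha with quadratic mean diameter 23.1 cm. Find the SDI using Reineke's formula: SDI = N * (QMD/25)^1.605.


QMD/25 = 23.1/25 = 0.924
(0.924)^1.605 = exp(1.605 * ln(0.924)) = exp(1.605 * (-0.0790432)) = exp(-0.126864) = 0.880853
SDI = 252 * 0.880853 = 221.975 ≈ 222

222


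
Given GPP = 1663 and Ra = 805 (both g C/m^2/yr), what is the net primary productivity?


NPP = GPP - Ra = 1663 - 805 = 858 g C/m^2/yr

858 g C/m^2/yr


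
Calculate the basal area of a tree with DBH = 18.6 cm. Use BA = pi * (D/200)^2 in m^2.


D/200 = 18.6/200 = 0.093 m
(D/200)^2 = 0.093^2 = 0.008649
BA = 3.141593 * 0.008649 = 0.0271716 ≈ 0.0272 m^2

0.0272 m^2


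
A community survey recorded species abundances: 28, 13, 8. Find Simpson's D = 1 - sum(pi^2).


Total N = 28 + 13 + 8 = 49
Per-species terms:
  p = 28/49 = 0.571429; p^2 = 0.571429^2 = 0.326531
  p = 13/49 = 0.265306; p^2 = 0.265306^2 = 0.070387
  p = 8/49 = 0.163265; p^2 = 0.163265^2 = 0.026655
sum(p^2) = 0.326531 + 0.070387 + 0.026655 = 0.423573
D = 1 - 0.423573 = 0.576427 ≈ 0.5764

0.5764


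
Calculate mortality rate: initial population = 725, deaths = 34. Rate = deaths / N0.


Mortality rate = 34 / 725 = 0.046897 ≈ 0.0469

0.0469


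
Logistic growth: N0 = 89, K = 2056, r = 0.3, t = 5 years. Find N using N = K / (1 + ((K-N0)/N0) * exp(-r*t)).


(K - N0)/N0 = (2056 - 89)/89 = 1967/89 = 22.1011
r*t = 0.3 * 5 = 1.5; exp(-1.5) = 0.223130
22.1011 * 0.223130 = 4.93142
1 + 4.93142 = 5.93142
N = 2056 / 5.93142 = 346.629 ≈ 347

347


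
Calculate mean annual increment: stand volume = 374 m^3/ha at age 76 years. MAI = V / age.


MAI = 374 / 76 = 4.9211 ≈ 4.92 m^3/ha/yr

4.92 m^3/ha/yr


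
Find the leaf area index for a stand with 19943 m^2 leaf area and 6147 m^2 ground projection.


LAI = 19943 / 6147 = 3.2443 ≈ 3.24

3.24


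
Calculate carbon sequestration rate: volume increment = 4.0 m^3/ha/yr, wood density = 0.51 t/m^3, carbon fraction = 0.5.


C = 4.0 * 0.51 * 0.5 = 1.02 t C/ha/yr

1.02 t C/ha/yr


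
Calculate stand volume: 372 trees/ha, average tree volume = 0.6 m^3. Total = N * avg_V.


V_stand = 372 * 0.6 = 223.2 m^3/ha

223.2 m^3/ha


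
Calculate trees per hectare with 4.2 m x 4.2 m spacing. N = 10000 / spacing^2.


N = 10000 / 4.2^2 = 10000 / 17.64 = 566.893 ≈ 567 trees/ha

567 trees/ha


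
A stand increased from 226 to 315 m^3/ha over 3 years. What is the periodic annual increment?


PAI = (V2 - V1) / period = (315 - 226) / 3 = 89 / 3 = 29.6667 ≈ 29.67 m^3/ha/yr

29.67 m^3/ha/yr


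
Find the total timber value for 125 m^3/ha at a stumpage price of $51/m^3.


Value = 125 * 51 = $6375/ha

$6375/ha


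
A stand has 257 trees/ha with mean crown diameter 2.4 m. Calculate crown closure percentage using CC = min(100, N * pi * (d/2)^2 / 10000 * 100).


(d/2)^2 = (2.4/2)^2 = 1.2^2 = 1.44
Crown area = 3.141593 * 1.44 = 4.52389 m^2
N * area / 10000 * 100 = 257 * 4.52389 / 10000 * 100 = 11.6264
CC = min(100, 11.6264) = 11.6264 ≈ 11.6%

11.6%


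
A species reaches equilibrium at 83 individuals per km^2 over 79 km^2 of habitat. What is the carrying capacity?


K = 83 * 79 = 6557 individuals

6557 individuals


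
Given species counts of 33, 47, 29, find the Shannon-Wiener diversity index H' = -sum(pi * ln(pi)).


Total N = 33 + 47 + 29 = 109
Per-species terms:
  p = 33/109 = 0.302752; ln(p) = -1.194841; p*ln(p) = 0.302752 * (-1.194841) = -0.361741
  p = 47/109 = 0.431193; ln(p) = -0.841199; p*ln(p) = 0.431193 * (-0.841199) = -0.362719
  p = 29/109 = 0.266055; ln(p) = -1.324052; p*ln(p) = 0.266055 * (-1.324052) = -0.352271
sum(p*ln(p)) = (-0.361741) + (-0.362719) + (-0.352271) = -1.076731
H' = -(-1.076731) = 1.076731 ≈ 1.0767

1.0767


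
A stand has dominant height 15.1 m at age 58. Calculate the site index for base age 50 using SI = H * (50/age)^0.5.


50/58 = 0.862069
(0.862069)^0.5 = 0.928477
SI = 15.1 * 0.928477 = 14.0200 ≈ 14.0 m

14.0 m


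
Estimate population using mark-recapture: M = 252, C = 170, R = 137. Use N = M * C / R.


N = M * C / R = 252 * 170 / 137 = 42840 / 137 = 312.70 ≈ 313

313 individuals


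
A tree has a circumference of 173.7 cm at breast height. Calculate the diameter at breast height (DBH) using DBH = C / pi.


DBH = C / pi = 173.7 / 3.141593 = 55.2904 ≈ 55.29 cm

55.29 cm


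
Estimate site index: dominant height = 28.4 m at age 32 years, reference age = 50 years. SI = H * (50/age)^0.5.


50/32 = 1.56250
(1.56250)^0.5 = 1.25000
SI = 28.4 * 1.25000 = 35.5000 ≈ 35.5 m

35.5 m


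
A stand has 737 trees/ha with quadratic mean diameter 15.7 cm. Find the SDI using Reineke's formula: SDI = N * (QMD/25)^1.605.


QMD/25 = 15.7/25 = 0.628
(0.628)^1.605 = exp(1.605 * ln(0.628)) = exp(1.605 * (-0.465215)) = exp(-0.746670) = 0.473942
SDI = 737 * 0.473942 = 349.295 ≈ 349

349


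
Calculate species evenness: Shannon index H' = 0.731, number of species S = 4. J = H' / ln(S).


ln(4) = 1.38629
J = H' / ln(S) = 0.731 / 1.38629 = 0.527307 ≈ 0.5273

0.5273


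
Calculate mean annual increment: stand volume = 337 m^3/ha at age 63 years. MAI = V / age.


MAI = 337 / 63 = 5.3492 ≈ 5.35 m^3/ha/yr

5.35 m^3/ha/yr


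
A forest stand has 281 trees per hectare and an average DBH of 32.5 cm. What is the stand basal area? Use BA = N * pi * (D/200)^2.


(D/200)^2 = (32.5/200)^2 = 0.1625^2 = 0.02640625
Individual BA = 3.141593 * 0.02640625 = 0.0829577 m^2
Stand BA = 281 * 0.0829577 = 23.3111 ≈ 23.31 m^2/ha

23.31 m^2/ha


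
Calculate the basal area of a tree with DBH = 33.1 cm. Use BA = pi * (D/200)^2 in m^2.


D/200 = 33.1/200 = 0.1655 m
(D/200)^2 = 0.1655^2 = 0.02739025
BA = 3.141593 * 0.02739025 = 0.0860490 ≈ 0.0860 m^2

0.0860 m^2


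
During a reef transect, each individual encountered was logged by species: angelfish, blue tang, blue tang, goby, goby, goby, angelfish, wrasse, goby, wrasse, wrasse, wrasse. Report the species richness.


Total individuals logged = 12
Distinct species (count of individuals): angelfish (2), blue tang (2), goby (4), wrasse (4)
Species richness = number of distinct species = 4

4


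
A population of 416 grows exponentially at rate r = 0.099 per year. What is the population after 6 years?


r*t = 0.099 * 6 = 0.594
exp(0.594) = 1.81122
N = 416 * 1.81122 = 753.468 ≈ 753

753


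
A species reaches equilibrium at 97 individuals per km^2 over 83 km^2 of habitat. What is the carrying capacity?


K = 97 * 83 = 8051 individuals

8051 individuals


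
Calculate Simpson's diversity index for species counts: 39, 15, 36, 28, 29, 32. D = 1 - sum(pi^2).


Total N = 39 + 15 + 36 + 28 + 29 + 32 = 179
Per-species terms:
  p = 39/179 = 0.217877; p^2 = 0.217877^2 = 0.047470
  p = 15/179 = 0.083799; p^2 = 0.083799^2 = 0.007022
  p = 36/179 = 0.201117; p^2 = 0.201117^2 = 0.040448
  p = 28/179 = 0.156425; p^2 = 0.156425^2 = 0.024469
  p = 29/179 = 0.162011; p^2 = 0.162011^2 = 0.026248
  p = 32/179 = 0.178771; p^2 = 0.178771^2 = 0.031959
sum(p^2) = 0.047470 + 0.007022 + 0.040448 + 0.024469 + 0.026248 + 0.031959 = 0.177616
D = 1 - 0.177616 = 0.822384 ≈ 0.8224

0.8224


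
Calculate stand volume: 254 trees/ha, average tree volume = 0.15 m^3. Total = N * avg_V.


V_stand = 254 * 0.15 = 38.1 m^3/ha

38.1 m^3/ha


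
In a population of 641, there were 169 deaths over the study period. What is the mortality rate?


Mortality rate = 169 / 641 = 0.263651 ≈ 0.2637

0.2637


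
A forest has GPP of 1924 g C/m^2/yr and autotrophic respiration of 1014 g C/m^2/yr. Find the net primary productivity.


NPP = GPP - Ra = 1924 - 1014 = 910 g C/m^2/yr

910 g C/m^2/yr


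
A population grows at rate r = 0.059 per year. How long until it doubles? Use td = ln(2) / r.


td = ln(2) / 0.059 = 0.693147 / 0.059 = 11.7483 ≈ 11.7 years

11.7 years


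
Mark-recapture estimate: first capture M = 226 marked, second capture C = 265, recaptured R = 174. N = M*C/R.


N = M * C / R = 226 * 265 / 174 = 59890 / 174 = 344.20 ≈ 344

344 individuals


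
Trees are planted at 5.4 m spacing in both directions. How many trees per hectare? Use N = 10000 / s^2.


N = 10000 / 5.4^2 = 10000 / 29.16 = 342.936 ≈ 343 trees/ha

343 trees/ha


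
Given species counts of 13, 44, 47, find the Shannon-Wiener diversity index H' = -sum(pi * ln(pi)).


Total N = 13 + 44 + 47 = 104
Per-species terms:
  p = 13/104 = 0.125000; ln(p) = -2.079442; p*ln(p) = 0.125000 * (-2.079442) = -0.259930
  p = 44/104 = 0.423077; ln(p) = -0.860201; p*ln(p) = 0.423077 * (-0.860201) = -0.363931
  p = 47/104 = 0.451923; ln(p) = -0.794243; p*ln(p) = 0.451923 * (-0.794243) = -0.358937
sum(p*ln(p)) = (-0.259930) + (-0.363931) + (-0.358937) = -0.982798
H' = -(-0.982798) = 0.982798 ≈ 0.9828

0.9828


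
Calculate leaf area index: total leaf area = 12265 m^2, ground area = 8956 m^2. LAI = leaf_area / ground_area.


LAI = 12265 / 8956 = 1.3695 ≈ 1.37

1.37
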